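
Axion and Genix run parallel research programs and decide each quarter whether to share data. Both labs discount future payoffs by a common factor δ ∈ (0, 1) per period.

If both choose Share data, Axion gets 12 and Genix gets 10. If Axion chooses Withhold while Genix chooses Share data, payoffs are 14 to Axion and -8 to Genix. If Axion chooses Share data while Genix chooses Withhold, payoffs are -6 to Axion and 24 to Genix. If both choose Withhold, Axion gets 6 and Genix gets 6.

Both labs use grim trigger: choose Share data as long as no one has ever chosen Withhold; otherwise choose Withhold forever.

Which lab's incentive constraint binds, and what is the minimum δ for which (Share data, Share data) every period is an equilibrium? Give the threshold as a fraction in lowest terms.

For Axion: deviation gain 14−12 = 2, per-period punishment loss 12−6 = 6. IC gives δ ≥ 2/8 = 1/4.
For Genix: gain 14, loss 4 per period, so δ ≥ 14/18 = 7/9.
The tighter constraint is Genix's, so cooperation needs δ ≥ 7/9.

Genix; δ ≥ 7/9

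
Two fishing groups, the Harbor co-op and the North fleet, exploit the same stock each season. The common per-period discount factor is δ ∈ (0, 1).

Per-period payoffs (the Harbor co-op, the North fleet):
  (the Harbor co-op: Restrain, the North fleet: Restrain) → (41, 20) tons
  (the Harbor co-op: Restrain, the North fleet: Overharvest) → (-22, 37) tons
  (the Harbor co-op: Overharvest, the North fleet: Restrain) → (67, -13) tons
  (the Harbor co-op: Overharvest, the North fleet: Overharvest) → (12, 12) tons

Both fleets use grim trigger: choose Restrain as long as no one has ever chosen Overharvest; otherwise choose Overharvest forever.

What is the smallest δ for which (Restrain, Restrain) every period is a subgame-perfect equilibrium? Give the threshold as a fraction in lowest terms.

17/25

For the Harbor co-op: deviation gain 67−41 = 26, per-period punishment loss 41−12 = 29. IC gives δ ≥ 26/55.
For the North fleet: gain 17, loss 8 per period, so δ ≥ 17/25.
The tighter constraint is the North fleet's, so cooperation needs δ ≥ 17/25.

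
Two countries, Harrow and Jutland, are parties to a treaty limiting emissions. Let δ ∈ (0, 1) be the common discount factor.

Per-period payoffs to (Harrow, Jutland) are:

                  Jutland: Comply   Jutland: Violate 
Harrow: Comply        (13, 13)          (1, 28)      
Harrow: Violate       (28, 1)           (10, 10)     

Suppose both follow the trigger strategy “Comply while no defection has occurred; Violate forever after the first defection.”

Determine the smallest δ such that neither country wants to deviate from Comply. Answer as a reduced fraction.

5/6

Under grim trigger the critical discount factor is (T−C)/(T−P) with T = 28, C = 13, P = 10.
δ* = (28−13)/(28−10) = 15/18 = 5/6.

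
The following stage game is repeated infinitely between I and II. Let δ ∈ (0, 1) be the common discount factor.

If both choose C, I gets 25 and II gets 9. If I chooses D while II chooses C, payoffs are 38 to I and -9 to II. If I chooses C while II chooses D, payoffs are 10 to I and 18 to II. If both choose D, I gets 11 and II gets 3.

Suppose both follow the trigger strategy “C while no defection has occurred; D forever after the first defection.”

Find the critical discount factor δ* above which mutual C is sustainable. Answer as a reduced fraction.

I's threshold: (38−25)/(38−11) = 13/27.
II's threshold: (18−9)/(18−3) = 3/5.
13/27 < 3/5, so II binds and δ* = 3/5.

3/5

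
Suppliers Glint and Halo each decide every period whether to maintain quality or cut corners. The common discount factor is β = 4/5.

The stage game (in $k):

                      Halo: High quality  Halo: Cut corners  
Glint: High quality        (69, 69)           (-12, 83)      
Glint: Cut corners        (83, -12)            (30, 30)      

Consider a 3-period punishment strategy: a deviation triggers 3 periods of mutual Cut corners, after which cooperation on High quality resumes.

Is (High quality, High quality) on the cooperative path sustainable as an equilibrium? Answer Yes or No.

Yes

Comparing payoff streams over the 4 periods until play realigns: cooperate → 69(1+β+…+β^3); deviate → 83 + 30(β+…+β^3).
Cooperation is sustained iff (69−30)(β+…+β^3) ≥ 83−69.
β+…+β^3 = 4/5·(1−(4/5)^3)/(1−4/5) = 1.9520, and (83−69)/(69−30) = 0.3590.
1.9520 ≥ 0.3590, so cooperation is sustainable.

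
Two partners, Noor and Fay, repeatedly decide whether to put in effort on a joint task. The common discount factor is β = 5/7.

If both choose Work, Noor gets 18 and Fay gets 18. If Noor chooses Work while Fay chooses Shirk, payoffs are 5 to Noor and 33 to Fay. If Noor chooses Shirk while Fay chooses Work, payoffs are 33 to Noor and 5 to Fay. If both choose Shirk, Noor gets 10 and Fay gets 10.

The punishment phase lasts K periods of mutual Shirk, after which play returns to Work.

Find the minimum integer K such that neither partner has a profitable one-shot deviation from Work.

5

IC: β(1−β^K)/(1−β) ≥ (33−18)/(18−10) = 15/8.
With β = 5/7: need 1 − β^K ≥ 15/8·(1−5/7)/(5/7), i.e. β^K ≤ 0.2500.
Since (5/7)^4 = 0.2603 and (5/7)^5 = 0.1859, the smallest such K is 5.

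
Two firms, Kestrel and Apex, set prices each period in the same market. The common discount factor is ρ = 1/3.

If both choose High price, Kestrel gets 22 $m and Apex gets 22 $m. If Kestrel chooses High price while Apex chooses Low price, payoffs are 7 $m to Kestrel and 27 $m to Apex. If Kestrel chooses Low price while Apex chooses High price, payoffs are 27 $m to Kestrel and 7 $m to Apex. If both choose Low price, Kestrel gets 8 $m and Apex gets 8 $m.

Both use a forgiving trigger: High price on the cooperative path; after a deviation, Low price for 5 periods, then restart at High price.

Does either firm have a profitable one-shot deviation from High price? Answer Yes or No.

IC: ρ+…+ρ^5 ≥ (27−22)/(22−8) = 5/14.
At ρ = 1/3: partial sum = 0.4979 ≥ 0.3571. Cooperation sustainable.

No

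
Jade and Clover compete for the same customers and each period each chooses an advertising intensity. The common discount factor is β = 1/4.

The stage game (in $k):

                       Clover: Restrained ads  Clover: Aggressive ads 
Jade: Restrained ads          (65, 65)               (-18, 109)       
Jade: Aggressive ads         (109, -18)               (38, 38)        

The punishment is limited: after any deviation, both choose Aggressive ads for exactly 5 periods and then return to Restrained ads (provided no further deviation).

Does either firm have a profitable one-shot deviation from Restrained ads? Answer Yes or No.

Yes

IC: β+…+β^5 ≥ (109−65)/(65−38) = 44/27.
At β = 1/4: partial sum = 0.3330 < 1.6296. Cooperation not sustainable.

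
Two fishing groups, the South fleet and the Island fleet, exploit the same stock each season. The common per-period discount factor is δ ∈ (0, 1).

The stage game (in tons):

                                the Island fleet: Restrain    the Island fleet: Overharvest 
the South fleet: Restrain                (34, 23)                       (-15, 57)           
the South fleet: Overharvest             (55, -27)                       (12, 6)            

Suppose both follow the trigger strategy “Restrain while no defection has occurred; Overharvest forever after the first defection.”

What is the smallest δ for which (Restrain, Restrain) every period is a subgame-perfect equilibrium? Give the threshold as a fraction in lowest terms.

For the South fleet: deviation gain 55−34 = 21, per-period punishment loss 34−12 = 22. IC gives δ ≥ 21/43.
For the Island fleet: gain 34, loss 17 per period, so δ ≥ 34/51 = 2/3.
The tighter constraint is the Island fleet's, so cooperation needs δ ≥ 2/3.

2/3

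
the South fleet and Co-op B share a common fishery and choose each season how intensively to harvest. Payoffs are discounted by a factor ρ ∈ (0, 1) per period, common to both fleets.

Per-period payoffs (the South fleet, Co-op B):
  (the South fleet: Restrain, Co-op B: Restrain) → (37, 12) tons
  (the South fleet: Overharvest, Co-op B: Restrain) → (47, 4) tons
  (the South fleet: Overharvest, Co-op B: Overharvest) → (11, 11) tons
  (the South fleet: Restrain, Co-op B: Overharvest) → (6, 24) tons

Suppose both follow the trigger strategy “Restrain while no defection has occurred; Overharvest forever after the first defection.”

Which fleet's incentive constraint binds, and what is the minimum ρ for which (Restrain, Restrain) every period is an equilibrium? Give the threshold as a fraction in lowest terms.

the South fleet: cooperation gives 37 each period; deviation gives 47 once then 11 forever.
  37/(1−ρ) ≥ 47 + 11ρ/(1−ρ) ⇒ ρ ≥ 10/36 = 5/18.
Co-op B: cooperation gives 12 each period; deviation gives 24 once then 11 forever.
  ρ ≥ 12/13.
Both must hold, so the binding constraint is Co-op B's: ρ ≥ 12/13.

Co-op B; ρ ≥ 12/13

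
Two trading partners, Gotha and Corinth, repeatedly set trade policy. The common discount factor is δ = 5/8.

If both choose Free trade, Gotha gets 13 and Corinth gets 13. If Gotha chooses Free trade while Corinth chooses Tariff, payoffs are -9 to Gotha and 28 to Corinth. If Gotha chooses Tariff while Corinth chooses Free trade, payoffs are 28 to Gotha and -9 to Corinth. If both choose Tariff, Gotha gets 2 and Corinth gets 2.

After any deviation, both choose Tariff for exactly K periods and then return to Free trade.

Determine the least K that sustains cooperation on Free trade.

4

Need Σ_{k=1}^{K} δ^k ≥ (28−13)/(13−2) = 1.3636 at δ = 5/8.
At K = 3 the sum is 1.2598 < 1.3636; at K = 4 it is 1.4124 ≥ 1.3636.
So the minimum punishment length is K = 4.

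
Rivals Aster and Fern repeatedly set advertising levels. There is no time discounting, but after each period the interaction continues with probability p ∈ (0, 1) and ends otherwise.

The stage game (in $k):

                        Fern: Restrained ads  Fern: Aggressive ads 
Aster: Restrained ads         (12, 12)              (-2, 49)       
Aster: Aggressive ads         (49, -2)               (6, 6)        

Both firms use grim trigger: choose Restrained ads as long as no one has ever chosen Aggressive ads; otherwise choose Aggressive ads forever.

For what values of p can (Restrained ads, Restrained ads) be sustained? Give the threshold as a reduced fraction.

37/43

With no time discounting, the continuation probability p plays the role of the discount factor.
Grim-trigger IC: 12/(1−p) ≥ 49 + 6p/(1−p) ⇒ p ≥ (49−12)/(49−6) = 37/43.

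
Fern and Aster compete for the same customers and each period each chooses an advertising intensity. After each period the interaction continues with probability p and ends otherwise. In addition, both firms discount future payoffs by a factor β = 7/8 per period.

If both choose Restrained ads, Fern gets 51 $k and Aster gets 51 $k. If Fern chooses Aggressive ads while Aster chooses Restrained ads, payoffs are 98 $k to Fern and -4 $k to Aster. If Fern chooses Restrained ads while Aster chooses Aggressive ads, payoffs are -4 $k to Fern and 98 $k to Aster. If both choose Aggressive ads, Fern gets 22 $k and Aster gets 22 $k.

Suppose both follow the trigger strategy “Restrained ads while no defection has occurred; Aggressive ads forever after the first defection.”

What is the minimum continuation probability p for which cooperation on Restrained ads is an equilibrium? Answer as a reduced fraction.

94/133

With continuation probability p and discount β, the effective per-period discount factor is βp.
Grim-trigger IC: βp ≥ (98−51)/(98−22) = 47/76.
So p ≥ (47/76)/(7/8) = 94/133.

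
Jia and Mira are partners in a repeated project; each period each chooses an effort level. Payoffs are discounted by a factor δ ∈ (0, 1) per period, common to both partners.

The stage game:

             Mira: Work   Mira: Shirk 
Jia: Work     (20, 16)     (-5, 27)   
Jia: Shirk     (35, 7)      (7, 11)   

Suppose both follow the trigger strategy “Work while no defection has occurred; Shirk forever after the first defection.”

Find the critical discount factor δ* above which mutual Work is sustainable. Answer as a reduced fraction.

11/16

For Jia: deviation gain 35−20 = 15, per-period punishment loss 20−7 = 13. IC gives δ ≥ 15/28.
For Mira: gain 11, loss 5 per period, so δ ≥ 11/16.
The tighter constraint is Mira's, so cooperation needs δ ≥ 11/16.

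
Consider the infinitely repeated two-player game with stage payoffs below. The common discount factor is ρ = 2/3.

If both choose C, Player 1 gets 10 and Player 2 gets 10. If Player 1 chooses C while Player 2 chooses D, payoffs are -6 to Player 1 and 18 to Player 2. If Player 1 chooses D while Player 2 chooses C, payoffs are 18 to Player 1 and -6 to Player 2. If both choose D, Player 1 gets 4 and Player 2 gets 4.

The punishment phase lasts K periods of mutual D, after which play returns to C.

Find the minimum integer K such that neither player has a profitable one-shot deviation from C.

3

No profitable deviation requires (10−4)(ρ+…+ρ^K) ≥ 18−10, i.e. ρ+…+ρ^K ≥ 4/3 ≈ 1.3333.
With ρ = 2/3, the partial sums are K=1: 0.6667, K=2: 1.1111, K=3: 1.4074.
K = 3 is the first length at which the sum reaches 1.3333.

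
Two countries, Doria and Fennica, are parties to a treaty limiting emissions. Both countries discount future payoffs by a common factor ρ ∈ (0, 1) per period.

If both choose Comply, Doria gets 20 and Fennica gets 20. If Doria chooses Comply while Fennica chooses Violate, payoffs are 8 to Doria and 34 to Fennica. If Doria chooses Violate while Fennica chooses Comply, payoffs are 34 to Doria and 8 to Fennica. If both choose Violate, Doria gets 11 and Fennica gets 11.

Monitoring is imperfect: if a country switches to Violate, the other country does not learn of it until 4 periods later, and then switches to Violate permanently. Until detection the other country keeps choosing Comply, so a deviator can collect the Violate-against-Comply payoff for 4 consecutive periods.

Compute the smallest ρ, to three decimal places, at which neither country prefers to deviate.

A deviator earns 34 for 4 periods, then 11 forever; cooperating earns 20 forever. Multiplying the IC by (1−ρ):
20 ≥ 34(1−ρ^4) + 11ρ^4, so 23·ρ^4 ≥ 14 and ρ^4 ≥ 14/23.
ρ ≥ (14/23)^(1/4) ≈ 0.883.

0.883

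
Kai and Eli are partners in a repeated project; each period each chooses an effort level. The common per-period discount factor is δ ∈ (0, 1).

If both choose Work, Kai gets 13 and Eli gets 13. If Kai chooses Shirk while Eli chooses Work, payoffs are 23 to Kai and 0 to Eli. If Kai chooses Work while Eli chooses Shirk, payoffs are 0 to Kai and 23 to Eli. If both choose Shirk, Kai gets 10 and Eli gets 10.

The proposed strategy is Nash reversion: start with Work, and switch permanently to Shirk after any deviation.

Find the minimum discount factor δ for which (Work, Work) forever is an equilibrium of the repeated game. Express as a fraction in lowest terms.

10/13

Cooperation forever yields 13 each period: 13/(1−δ).
Deviating yields 23 once, then 10 forever: 23 + 10δ/(1−δ).
No profitable deviation requires 13/(1−δ) ≥ 23 + 10δ/(1−δ).
Multiplying by (1−δ): 13 ≥ 23(1−δ) + 10δ = 23 − 13δ.
So 13δ ≥ 10, i.e. δ ≥ 10/13.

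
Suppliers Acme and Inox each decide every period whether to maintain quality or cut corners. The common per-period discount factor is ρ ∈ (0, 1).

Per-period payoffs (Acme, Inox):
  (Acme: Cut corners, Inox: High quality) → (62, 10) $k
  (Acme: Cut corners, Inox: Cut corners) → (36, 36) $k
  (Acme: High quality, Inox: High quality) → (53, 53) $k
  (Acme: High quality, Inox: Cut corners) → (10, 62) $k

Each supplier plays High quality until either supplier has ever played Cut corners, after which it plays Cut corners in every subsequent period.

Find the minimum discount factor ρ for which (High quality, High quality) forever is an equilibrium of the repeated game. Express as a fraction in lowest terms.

9/26

One-period gain from deviating is 62 − 53 = 9. The loss is 53 − 36 = 17 in every subsequent period, with present value 17·ρ/(1−ρ).
Deviation is unprofitable when 17·ρ/(1−ρ) ≥ 9, i.e. ρ/(1−ρ) ≥ 9/17.
Equivalently ρ ≥ 9/(9+17) = 9/26.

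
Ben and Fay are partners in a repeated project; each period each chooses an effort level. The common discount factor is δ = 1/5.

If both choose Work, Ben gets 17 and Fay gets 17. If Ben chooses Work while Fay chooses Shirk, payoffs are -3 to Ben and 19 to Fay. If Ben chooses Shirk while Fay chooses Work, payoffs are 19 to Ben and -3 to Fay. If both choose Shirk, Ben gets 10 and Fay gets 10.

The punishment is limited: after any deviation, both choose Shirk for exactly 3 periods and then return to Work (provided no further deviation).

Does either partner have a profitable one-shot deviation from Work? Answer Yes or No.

A one-shot deviation gives 19 now, then 10 for 3 periods, then back to 17.
Gain from deviating: (19−17) today; loss: (17−10) in each of the next 3 periods.
No-deviation condition: (17−10)(δ+…+δ^3) ≥ 19−17, i.e. δ+…+δ^3 ≥ 2/7.
At δ = 1/5: δ+…+δ^3 = 0.2480 < 0.2857.
So cooperation is not sustainable.

Yes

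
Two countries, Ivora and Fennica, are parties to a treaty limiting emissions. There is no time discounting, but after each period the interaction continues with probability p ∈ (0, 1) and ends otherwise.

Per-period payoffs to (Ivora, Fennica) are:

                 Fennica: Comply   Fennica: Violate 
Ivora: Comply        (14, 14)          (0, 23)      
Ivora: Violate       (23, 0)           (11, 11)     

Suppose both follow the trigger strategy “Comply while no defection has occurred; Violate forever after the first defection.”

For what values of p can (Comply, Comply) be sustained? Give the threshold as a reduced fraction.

With no time discounting, the continuation probability p plays the role of the discount factor.
Grim-trigger IC: 14/(1−p) ≥ 23 + 11p/(1−p) ⇒ p ≥ (23−14)/(23−11) = 3/4.

3/4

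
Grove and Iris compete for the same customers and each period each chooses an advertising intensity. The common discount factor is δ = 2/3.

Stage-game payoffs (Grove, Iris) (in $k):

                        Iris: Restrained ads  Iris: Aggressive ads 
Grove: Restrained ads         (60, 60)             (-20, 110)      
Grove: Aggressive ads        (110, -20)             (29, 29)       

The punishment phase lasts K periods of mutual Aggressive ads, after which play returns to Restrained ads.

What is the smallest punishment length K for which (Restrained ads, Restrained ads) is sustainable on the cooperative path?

5

Need Σ_{k=1}^{K} δ^k ≥ (110−60)/(60−29) = 1.6129 at δ = 2/3.
At K = 4 the sum is 1.6049 < 1.6129; at K = 5 it is 1.7366 ≥ 1.6129.
So the minimum punishment length is K = 5.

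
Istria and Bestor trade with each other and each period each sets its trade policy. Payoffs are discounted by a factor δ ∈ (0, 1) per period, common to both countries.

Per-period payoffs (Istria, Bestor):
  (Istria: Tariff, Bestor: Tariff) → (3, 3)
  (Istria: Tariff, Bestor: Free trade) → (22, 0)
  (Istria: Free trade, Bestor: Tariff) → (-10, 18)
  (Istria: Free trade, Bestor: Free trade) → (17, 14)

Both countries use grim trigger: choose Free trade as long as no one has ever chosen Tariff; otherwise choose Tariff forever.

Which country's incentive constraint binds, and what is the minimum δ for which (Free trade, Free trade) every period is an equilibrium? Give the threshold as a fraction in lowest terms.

Bestor; δ ≥ 4/15

Istria's threshold: (22−17)/(22−3) = 5/19.
Bestor's threshold: (18−14)/(18−3) = 4/15.
5/19 < 4/15, so Bestor binds and δ* = 4/15.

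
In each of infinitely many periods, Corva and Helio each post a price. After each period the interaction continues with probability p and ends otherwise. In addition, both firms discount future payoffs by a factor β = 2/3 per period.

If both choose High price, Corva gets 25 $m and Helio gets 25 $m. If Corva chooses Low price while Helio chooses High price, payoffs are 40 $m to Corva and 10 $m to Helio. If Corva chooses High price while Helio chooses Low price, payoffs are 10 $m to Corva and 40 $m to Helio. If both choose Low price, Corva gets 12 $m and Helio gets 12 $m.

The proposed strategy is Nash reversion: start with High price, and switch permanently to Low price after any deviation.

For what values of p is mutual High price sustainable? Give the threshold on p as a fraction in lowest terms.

45/56

Expected continuation weight on next period's payoff is β·p = 2/3·p, which plays the role of the discount factor.
Cooperation requires 2/3·p ≥ (40−25)/(40−12) = 15/28, hence p ≥ 45/56.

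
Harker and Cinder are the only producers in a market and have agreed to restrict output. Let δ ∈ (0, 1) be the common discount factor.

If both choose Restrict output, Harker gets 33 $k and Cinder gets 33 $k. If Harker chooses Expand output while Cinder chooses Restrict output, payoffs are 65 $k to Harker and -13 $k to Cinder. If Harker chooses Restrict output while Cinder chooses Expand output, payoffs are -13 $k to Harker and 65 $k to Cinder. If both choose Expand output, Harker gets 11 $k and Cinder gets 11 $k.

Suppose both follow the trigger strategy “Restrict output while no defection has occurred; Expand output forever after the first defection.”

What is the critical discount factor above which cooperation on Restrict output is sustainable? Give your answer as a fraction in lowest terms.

One-period gain from deviating is 65 − 33 = 32. The loss is 33 − 11 = 22 in every subsequent period, with present value 22·δ/(1−δ).
Deviation is unprofitable when 22·δ/(1−δ) ≥ 32, i.e. δ/(1−δ) ≥ 16/11.
Equivalently δ ≥ 32/(32+22) = 16/27.

16/27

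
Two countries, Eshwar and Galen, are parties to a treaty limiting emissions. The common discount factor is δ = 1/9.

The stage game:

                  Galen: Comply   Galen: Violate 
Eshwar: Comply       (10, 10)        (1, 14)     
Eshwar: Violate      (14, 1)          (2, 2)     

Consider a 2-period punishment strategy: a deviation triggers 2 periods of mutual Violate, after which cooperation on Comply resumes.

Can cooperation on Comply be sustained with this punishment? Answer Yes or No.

Comparing payoff streams over the 3 periods until play realigns: cooperate → 10(1+δ+…+δ^2); deviate → 14 + 2(δ+…+δ^2).
Cooperation is sustained iff (10−2)(δ+…+δ^2) ≥ 14−10.
δ+…+δ^2 = 1/9·(1−(1/9)^2)/(1−1/9) = 0.1235, and (14−10)/(10−2) = 0.5000.
0.1235 < 0.5000, so cooperation is not sustainable.

No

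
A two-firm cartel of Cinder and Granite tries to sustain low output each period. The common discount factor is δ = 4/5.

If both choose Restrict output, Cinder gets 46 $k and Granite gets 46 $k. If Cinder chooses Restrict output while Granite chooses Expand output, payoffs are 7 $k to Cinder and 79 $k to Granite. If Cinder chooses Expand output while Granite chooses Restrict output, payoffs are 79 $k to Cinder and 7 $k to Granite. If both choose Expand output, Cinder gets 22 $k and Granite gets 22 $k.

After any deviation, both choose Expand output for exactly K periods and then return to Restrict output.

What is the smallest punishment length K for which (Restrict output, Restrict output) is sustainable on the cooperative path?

2

Need Σ_{k=1}^{K} δ^k ≥ (79−46)/(46−22) = 1.3750 at δ = 4/5.
At K = 1 the sum is 0.8000 < 1.3750; at K = 2 it is 1.4400 ≥ 1.3750.
So the minimum punishment length is K = 2.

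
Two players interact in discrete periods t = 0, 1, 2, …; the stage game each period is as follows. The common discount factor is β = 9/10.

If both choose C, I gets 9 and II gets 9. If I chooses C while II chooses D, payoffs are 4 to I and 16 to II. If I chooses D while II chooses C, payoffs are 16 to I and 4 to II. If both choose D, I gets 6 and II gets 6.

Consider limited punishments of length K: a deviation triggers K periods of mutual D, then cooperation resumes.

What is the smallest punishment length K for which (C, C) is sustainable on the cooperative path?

3

IC: β(1−β^K)/(1−β) ≥ (16−9)/(9−6) = 7/3.
With β = 9/10: need 1 − β^K ≥ 7/3·(1−9/10)/(9/10), i.e. β^K ≤ 0.7407.
Since (9/10)^2 = 0.8100 and (9/10)^3 = 0.7290, the smallest such K is 3.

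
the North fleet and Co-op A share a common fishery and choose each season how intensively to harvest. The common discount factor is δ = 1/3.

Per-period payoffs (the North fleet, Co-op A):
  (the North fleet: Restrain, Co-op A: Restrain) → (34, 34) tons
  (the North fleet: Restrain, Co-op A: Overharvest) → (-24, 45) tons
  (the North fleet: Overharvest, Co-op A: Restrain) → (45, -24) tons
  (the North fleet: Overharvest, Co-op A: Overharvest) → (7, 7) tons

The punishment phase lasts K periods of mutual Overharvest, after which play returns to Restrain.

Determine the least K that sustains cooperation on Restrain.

2

No profitable deviation requires (34−7)(δ+…+δ^K) ≥ 45−34, i.e. δ+…+δ^K ≥ 11/27 ≈ 0.4074.
With δ = 1/3, the partial sums are K=1: 0.3333, K=2: 0.4444.
K = 2 is the first length at which the sum reaches 0.4074.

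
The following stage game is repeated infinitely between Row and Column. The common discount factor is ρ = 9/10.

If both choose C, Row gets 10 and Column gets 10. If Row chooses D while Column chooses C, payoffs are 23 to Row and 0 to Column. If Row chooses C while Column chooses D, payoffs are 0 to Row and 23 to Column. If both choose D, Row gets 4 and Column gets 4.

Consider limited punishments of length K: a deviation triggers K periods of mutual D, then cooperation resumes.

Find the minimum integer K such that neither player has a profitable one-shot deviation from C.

3

No profitable deviation requires (10−4)(ρ+…+ρ^K) ≥ 23−10, i.e. ρ+…+ρ^K ≥ 13/6 ≈ 2.1667.
With ρ = 9/10, the partial sums are K=1: 0.9000, K=2: 1.7100, K=3: 2.4390.
K = 3 is the first length at which the sum reaches 2.1667.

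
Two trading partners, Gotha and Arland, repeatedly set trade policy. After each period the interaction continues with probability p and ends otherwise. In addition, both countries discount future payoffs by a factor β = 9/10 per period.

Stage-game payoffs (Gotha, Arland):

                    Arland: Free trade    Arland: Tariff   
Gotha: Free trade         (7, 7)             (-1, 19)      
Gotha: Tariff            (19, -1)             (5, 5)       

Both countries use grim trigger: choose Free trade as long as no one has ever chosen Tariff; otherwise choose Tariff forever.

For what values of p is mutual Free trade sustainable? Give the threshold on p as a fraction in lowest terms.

20/21

With continuation probability p and discount β, the effective per-period discount factor is βp.
Grim-trigger IC: βp ≥ (19−7)/(19−5) = 6/7.
So p ≥ (6/7)/(9/10) = 20/21.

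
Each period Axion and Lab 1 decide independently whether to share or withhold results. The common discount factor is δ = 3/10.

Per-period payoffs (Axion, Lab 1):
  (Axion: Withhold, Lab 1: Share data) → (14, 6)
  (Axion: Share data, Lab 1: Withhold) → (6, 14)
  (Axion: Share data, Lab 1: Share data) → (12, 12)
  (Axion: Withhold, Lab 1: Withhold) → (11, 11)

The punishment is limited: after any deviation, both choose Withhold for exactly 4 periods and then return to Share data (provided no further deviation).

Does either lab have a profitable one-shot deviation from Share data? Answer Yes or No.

Comparing payoff streams over the 5 periods until play realigns: cooperate → 12(1+δ+…+δ^4); deviate → 14 + 11(δ+…+δ^4).
Cooperation is sustained iff (12−11)(δ+…+δ^4) ≥ 14−12.
δ+…+δ^4 = 3/10·(1−(3/10)^4)/(1−3/10) = 0.4251, and (14−12)/(12−11) = 2.0000.
0.4251 < 2.0000, so cooperation is not sustainable.

Yes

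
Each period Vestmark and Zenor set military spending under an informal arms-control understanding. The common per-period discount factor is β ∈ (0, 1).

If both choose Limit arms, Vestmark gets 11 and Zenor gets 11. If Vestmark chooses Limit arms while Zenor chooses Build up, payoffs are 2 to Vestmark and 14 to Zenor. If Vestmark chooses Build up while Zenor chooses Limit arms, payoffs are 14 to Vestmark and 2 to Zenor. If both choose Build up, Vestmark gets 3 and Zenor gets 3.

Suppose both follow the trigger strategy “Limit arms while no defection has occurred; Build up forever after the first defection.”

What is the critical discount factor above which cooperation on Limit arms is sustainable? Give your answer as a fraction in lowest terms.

Under grim trigger the critical discount factor is (T−C)/(T−P) with T = 14, C = 11, P = 3.
β* = (14−11)/(14−3) = 3/11.

3/11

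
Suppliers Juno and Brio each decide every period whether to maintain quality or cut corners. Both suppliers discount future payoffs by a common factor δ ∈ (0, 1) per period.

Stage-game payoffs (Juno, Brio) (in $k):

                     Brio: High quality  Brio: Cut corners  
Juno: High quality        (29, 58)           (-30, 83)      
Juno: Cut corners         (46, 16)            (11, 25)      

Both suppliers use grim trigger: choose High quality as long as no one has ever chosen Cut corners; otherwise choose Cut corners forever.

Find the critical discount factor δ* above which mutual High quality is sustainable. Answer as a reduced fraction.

17/35

For Juno: deviation gain 46−29 = 17, per-period punishment loss 29−11 = 18. IC gives δ ≥ 17/35.
For Brio: gain 25, loss 33 per period, so δ ≥ 25/58.
The tighter constraint is Juno's, so cooperation needs δ ≥ 17/35.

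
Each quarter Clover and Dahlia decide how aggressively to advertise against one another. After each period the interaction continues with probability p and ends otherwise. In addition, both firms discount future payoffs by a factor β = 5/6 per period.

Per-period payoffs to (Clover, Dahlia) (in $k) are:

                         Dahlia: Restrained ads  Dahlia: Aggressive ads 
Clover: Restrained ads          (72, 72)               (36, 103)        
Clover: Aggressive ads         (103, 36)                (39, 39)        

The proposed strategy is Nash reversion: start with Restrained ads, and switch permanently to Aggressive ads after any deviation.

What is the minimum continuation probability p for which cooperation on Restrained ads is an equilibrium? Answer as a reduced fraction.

Expected continuation weight on next period's payoff is β·p = 5/6·p, which plays the role of the discount factor.
Cooperation requires 5/6·p ≥ (103−72)/(103−39) = 31/64, hence p ≥ 93/160.

93/160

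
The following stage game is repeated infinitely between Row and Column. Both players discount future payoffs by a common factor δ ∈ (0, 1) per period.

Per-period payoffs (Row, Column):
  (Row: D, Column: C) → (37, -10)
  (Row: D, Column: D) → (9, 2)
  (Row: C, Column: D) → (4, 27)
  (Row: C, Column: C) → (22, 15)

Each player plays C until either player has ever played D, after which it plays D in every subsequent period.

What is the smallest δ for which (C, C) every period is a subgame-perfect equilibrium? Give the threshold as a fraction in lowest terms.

Row's threshold: (37−22)/(37−9) = 15/28.
Column's threshold: (27−15)/(27−2) = 12/25.
15/28 > 12/25, so Row binds and δ* = 15/28.

15/28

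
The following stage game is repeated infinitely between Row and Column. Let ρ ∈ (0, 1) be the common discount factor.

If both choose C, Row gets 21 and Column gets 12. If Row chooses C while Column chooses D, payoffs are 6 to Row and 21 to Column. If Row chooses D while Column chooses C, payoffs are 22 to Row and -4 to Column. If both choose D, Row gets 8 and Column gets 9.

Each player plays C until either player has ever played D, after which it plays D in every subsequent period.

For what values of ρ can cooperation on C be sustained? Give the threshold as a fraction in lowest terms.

3/4

For Row: deviation gain 22−21 = 1, per-period punishment loss 21−8 = 13. IC gives ρ ≥ 1/14.
For Column: gain 9, loss 3 per period, so ρ ≥ 9/12 = 3/4.
The tighter constraint is Column's, so cooperation needs ρ ≥ 3/4.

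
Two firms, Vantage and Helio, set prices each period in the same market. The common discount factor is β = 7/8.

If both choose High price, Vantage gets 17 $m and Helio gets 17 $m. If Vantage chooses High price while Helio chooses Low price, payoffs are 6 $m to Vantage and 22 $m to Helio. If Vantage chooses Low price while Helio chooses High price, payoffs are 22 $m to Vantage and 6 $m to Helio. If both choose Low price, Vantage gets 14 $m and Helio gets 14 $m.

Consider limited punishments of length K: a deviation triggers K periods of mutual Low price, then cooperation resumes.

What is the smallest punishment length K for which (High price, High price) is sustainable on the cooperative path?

3

IC: β(1−β^K)/(1−β) ≥ (22−17)/(17−14) = 5/3.
With β = 7/8: need 1 − β^K ≥ 5/3·(1−7/8)/(7/8), i.e. β^K ≤ 0.7619.
Since (7/8)^2 = 0.7656 and (7/8)^3 = 0.6699, the smallest such K is 3.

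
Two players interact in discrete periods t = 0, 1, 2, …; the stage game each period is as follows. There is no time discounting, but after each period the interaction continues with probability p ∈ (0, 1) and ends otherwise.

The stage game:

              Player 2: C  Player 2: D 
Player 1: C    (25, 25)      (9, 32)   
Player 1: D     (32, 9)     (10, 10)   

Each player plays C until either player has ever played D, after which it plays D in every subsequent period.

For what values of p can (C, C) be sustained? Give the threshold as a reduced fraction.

With no time discounting, the continuation probability p plays the role of the discount factor.
Grim-trigger IC: 25/(1−p) ≥ 32 + 10p/(1−p) ⇒ p ≥ (32−25)/(32−10) = 7/22.

7/22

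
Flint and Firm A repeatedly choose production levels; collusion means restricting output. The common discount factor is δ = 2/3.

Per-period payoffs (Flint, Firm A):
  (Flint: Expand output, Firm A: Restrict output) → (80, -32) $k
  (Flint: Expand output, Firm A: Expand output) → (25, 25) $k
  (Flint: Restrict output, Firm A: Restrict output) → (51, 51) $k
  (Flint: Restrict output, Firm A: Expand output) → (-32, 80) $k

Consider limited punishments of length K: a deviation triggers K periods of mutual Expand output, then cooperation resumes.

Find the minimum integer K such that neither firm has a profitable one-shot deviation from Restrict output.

3

IC: δ(1−δ^K)/(1−δ) ≥ (80−51)/(51−25) = 29/26.
With δ = 2/3: need 1 − δ^K ≥ 29/26·(1−2/3)/(2/3), i.e. δ^K ≤ 0.4423.
Since (2/3)^2 = 0.4444 and (2/3)^3 = 0.2963, the smallest such K is 3.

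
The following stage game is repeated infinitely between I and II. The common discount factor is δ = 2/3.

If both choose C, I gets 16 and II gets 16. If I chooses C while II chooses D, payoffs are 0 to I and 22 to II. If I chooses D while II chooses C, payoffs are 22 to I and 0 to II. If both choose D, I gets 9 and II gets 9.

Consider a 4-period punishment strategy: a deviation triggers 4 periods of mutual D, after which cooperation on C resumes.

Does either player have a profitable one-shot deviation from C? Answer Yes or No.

No

IC: δ+…+δ^4 ≥ (22−16)/(16−9) = 6/7.
At δ = 2/3: partial sum = 1.6049 ≥ 0.8571. Cooperation sustainable.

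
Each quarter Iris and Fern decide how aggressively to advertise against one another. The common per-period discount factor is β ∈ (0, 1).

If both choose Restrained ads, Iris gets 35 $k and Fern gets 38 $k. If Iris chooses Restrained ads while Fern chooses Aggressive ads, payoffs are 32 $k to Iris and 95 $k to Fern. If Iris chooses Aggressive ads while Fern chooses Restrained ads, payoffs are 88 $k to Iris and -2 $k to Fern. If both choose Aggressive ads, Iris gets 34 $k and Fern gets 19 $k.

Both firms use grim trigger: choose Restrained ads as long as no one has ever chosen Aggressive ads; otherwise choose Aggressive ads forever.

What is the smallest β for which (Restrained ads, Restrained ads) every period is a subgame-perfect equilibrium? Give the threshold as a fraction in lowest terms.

Iris's threshold: (88−35)/(88−34) = 53/54.
Fern's threshold: (95−38)/(95−19) = 3/4.
53/54 > 3/4, so Iris binds and β* = 53/54.

53/54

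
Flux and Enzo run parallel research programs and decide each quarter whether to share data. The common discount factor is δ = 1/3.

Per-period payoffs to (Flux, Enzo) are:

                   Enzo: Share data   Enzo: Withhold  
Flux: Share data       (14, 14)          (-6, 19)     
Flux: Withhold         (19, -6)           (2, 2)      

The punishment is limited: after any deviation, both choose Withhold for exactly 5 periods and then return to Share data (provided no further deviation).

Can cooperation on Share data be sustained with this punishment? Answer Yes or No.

Comparing payoff streams over the 6 periods until play realigns: cooperate → 14(1+δ+…+δ^5); deviate → 19 + 2(δ+…+δ^5).
Cooperation is sustained iff (14−2)(δ+…+δ^5) ≥ 19−14.
δ+…+δ^5 = 1/3·(1−(1/3)^5)/(1−1/3) = 0.4979, and (19−14)/(14−2) = 0.4167.
0.4979 ≥ 0.4167, so cooperation is sustainable.

Yes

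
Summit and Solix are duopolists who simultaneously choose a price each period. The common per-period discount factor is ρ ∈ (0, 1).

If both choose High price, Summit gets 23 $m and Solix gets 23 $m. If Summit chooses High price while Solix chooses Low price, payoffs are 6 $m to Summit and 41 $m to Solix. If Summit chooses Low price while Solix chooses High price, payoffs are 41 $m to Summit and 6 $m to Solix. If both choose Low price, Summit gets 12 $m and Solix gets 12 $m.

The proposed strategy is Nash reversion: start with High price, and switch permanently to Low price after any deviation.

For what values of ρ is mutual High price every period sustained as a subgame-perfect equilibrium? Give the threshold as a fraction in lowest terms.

One-period gain from deviating is 41 − 23 = 18. The loss is 23 − 12 = 11 in every subsequent period, with present value 11·ρ/(1−ρ).
Deviation is unprofitable when 11·ρ/(1−ρ) ≥ 18, i.e. ρ/(1−ρ) ≥ 18/11.
Equivalently ρ ≥ 18/(18+11) = 18/29.

18/29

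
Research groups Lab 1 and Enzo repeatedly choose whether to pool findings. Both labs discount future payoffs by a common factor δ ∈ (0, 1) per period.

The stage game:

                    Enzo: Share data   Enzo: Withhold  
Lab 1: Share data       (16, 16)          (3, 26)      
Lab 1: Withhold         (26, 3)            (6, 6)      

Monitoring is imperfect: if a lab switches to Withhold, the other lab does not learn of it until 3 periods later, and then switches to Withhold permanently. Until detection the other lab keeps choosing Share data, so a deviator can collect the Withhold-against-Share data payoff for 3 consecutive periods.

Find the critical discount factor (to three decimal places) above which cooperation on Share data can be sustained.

Deviating for the 3 undetected periods gains 26−16 = 10 per period over cooperation, then loses 16−6 = 10 per period forever once punishment starts.
Gain: 10(1 + δ + … + δ^2); loss: 10·δ^3/(1−δ).
No profitable deviation ⇔ 10(1−δ^3) ≤ 10·δ^3, i.e. δ^3 ≥ 10/(10+10) = 1/2.
Hence δ ≥ (1/2)^(1/3) ≈ 0.794.

0.794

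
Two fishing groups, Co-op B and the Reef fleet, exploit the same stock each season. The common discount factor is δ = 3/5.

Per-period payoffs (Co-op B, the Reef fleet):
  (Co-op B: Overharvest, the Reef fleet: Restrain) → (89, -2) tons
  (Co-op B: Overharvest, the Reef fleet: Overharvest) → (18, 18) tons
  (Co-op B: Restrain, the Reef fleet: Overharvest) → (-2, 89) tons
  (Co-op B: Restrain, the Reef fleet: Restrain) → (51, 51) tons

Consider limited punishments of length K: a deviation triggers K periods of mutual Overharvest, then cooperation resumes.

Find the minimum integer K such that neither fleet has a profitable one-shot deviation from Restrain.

Need Σ_{k=1}^{K} δ^k ≥ (89−51)/(51−18) = 1.1515 at δ = 3/5.
At K = 2 the sum is 0.9600 < 1.1515; at K = 3 it is 1.1760 ≥ 1.1515.
So the minimum punishment length is K = 3.

3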